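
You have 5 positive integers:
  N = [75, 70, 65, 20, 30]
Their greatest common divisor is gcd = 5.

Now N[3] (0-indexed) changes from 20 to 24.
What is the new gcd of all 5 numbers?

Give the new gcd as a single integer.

Numbers: [75, 70, 65, 20, 30], gcd = 5
Change: index 3, 20 -> 24
gcd of the OTHER numbers (without index 3): gcd([75, 70, 65, 30]) = 5
New gcd = gcd(g_others, new_val) = gcd(5, 24) = 1

Answer: 1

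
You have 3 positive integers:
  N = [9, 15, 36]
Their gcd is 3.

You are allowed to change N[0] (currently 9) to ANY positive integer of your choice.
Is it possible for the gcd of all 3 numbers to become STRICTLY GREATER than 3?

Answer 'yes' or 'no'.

Current gcd = 3
gcd of all OTHER numbers (without N[0]=9): gcd([15, 36]) = 3
The new gcd after any change is gcd(3, new_value).
This can be at most 3.
Since 3 = old gcd 3, the gcd can only stay the same or decrease.

Answer: no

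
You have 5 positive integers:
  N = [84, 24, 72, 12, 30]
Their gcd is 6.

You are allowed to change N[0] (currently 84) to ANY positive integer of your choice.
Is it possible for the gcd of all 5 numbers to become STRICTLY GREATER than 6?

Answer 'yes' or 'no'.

Current gcd = 6
gcd of all OTHER numbers (without N[0]=84): gcd([24, 72, 12, 30]) = 6
The new gcd after any change is gcd(6, new_value).
This can be at most 6.
Since 6 = old gcd 6, the gcd can only stay the same or decrease.

Answer: no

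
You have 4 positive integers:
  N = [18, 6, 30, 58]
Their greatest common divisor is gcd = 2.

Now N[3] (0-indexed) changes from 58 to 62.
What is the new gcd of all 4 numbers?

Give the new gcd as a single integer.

Answer: 2

Derivation:
Numbers: [18, 6, 30, 58], gcd = 2
Change: index 3, 58 -> 62
gcd of the OTHER numbers (without index 3): gcd([18, 6, 30]) = 6
New gcd = gcd(g_others, new_val) = gcd(6, 62) = 2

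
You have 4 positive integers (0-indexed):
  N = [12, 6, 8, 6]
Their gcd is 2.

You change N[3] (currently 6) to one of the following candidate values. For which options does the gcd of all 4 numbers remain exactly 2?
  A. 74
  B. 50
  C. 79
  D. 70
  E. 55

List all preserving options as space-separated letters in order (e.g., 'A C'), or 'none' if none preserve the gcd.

Old gcd = 2; gcd of others (without N[3]) = 2
New gcd for candidate v: gcd(2, v). Preserves old gcd iff gcd(2, v) = 2.
  Option A: v=74, gcd(2,74)=2 -> preserves
  Option B: v=50, gcd(2,50)=2 -> preserves
  Option C: v=79, gcd(2,79)=1 -> changes
  Option D: v=70, gcd(2,70)=2 -> preserves
  Option E: v=55, gcd(2,55)=1 -> changes

Answer: A B D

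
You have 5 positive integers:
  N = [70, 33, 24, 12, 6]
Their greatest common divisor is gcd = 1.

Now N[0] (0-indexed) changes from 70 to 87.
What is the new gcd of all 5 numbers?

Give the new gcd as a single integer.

Answer: 3

Derivation:
Numbers: [70, 33, 24, 12, 6], gcd = 1
Change: index 0, 70 -> 87
gcd of the OTHER numbers (without index 0): gcd([33, 24, 12, 6]) = 3
New gcd = gcd(g_others, new_val) = gcd(3, 87) = 3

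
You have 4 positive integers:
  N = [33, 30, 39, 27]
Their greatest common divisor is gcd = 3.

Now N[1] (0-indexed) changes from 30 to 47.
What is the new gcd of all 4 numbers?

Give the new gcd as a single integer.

Answer: 1

Derivation:
Numbers: [33, 30, 39, 27], gcd = 3
Change: index 1, 30 -> 47
gcd of the OTHER numbers (without index 1): gcd([33, 39, 27]) = 3
New gcd = gcd(g_others, new_val) = gcd(3, 47) = 1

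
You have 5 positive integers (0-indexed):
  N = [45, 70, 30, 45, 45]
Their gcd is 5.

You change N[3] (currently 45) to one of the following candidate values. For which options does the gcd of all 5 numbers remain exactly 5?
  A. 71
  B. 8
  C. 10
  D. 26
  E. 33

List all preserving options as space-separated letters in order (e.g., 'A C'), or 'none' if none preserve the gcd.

Answer: C

Derivation:
Old gcd = 5; gcd of others (without N[3]) = 5
New gcd for candidate v: gcd(5, v). Preserves old gcd iff gcd(5, v) = 5.
  Option A: v=71, gcd(5,71)=1 -> changes
  Option B: v=8, gcd(5,8)=1 -> changes
  Option C: v=10, gcd(5,10)=5 -> preserves
  Option D: v=26, gcd(5,26)=1 -> changes
  Option E: v=33, gcd(5,33)=1 -> changes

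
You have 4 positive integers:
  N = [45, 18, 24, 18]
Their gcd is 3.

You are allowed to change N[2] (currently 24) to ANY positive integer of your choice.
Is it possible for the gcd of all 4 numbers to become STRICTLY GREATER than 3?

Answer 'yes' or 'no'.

Answer: yes

Derivation:
Current gcd = 3
gcd of all OTHER numbers (without N[2]=24): gcd([45, 18, 18]) = 9
The new gcd after any change is gcd(9, new_value).
This can be at most 9.
Since 9 > old gcd 3, the gcd CAN increase (e.g., set N[2] = 9).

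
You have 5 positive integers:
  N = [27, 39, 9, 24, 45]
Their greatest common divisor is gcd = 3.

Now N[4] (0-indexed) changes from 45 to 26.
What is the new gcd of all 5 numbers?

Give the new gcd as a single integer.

Answer: 1

Derivation:
Numbers: [27, 39, 9, 24, 45], gcd = 3
Change: index 4, 45 -> 26
gcd of the OTHER numbers (without index 4): gcd([27, 39, 9, 24]) = 3
New gcd = gcd(g_others, new_val) = gcd(3, 26) = 1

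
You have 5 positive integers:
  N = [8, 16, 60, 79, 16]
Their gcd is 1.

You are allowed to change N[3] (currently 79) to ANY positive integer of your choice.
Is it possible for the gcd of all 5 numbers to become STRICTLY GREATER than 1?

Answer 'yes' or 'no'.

Answer: yes

Derivation:
Current gcd = 1
gcd of all OTHER numbers (without N[3]=79): gcd([8, 16, 60, 16]) = 4
The new gcd after any change is gcd(4, new_value).
This can be at most 4.
Since 4 > old gcd 1, the gcd CAN increase (e.g., set N[3] = 4).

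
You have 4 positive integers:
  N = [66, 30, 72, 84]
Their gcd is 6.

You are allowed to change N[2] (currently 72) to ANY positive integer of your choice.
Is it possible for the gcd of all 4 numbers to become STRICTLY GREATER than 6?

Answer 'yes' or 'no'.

Current gcd = 6
gcd of all OTHER numbers (without N[2]=72): gcd([66, 30, 84]) = 6
The new gcd after any change is gcd(6, new_value).
This can be at most 6.
Since 6 = old gcd 6, the gcd can only stay the same or decrease.

Answer: no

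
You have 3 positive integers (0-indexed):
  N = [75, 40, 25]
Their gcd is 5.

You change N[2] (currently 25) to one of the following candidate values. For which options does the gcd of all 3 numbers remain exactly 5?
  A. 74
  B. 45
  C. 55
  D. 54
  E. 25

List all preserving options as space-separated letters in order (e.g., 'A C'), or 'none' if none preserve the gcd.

Old gcd = 5; gcd of others (without N[2]) = 5
New gcd for candidate v: gcd(5, v). Preserves old gcd iff gcd(5, v) = 5.
  Option A: v=74, gcd(5,74)=1 -> changes
  Option B: v=45, gcd(5,45)=5 -> preserves
  Option C: v=55, gcd(5,55)=5 -> preserves
  Option D: v=54, gcd(5,54)=1 -> changes
  Option E: v=25, gcd(5,25)=5 -> preserves

Answer: B C E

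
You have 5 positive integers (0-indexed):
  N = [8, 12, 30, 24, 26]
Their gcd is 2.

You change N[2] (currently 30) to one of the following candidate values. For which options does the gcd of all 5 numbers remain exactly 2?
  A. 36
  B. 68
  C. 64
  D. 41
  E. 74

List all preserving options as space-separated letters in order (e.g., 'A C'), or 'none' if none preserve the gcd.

Old gcd = 2; gcd of others (without N[2]) = 2
New gcd for candidate v: gcd(2, v). Preserves old gcd iff gcd(2, v) = 2.
  Option A: v=36, gcd(2,36)=2 -> preserves
  Option B: v=68, gcd(2,68)=2 -> preserves
  Option C: v=64, gcd(2,64)=2 -> preserves
  Option D: v=41, gcd(2,41)=1 -> changes
  Option E: v=74, gcd(2,74)=2 -> preserves

Answer: A B C E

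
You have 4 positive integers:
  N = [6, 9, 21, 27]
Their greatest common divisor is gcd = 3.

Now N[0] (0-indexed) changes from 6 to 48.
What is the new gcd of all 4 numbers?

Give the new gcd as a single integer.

Numbers: [6, 9, 21, 27], gcd = 3
Change: index 0, 6 -> 48
gcd of the OTHER numbers (without index 0): gcd([9, 21, 27]) = 3
New gcd = gcd(g_others, new_val) = gcd(3, 48) = 3

Answer: 3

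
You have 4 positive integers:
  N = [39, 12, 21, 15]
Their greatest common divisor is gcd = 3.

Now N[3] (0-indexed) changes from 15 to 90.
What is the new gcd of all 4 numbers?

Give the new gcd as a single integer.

Numbers: [39, 12, 21, 15], gcd = 3
Change: index 3, 15 -> 90
gcd of the OTHER numbers (without index 3): gcd([39, 12, 21]) = 3
New gcd = gcd(g_others, new_val) = gcd(3, 90) = 3

Answer: 3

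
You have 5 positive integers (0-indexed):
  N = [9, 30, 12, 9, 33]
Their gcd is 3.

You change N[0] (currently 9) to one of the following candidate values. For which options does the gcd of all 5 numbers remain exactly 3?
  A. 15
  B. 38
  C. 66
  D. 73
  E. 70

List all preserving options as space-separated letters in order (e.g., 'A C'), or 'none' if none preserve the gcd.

Old gcd = 3; gcd of others (without N[0]) = 3
New gcd for candidate v: gcd(3, v). Preserves old gcd iff gcd(3, v) = 3.
  Option A: v=15, gcd(3,15)=3 -> preserves
  Option B: v=38, gcd(3,38)=1 -> changes
  Option C: v=66, gcd(3,66)=3 -> preserves
  Option D: v=73, gcd(3,73)=1 -> changes
  Option E: v=70, gcd(3,70)=1 -> changes

Answer: A C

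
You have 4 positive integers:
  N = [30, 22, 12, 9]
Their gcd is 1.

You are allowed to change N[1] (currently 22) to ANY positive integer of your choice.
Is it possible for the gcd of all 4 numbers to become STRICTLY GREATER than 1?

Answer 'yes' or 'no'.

Answer: yes

Derivation:
Current gcd = 1
gcd of all OTHER numbers (without N[1]=22): gcd([30, 12, 9]) = 3
The new gcd after any change is gcd(3, new_value).
This can be at most 3.
Since 3 > old gcd 1, the gcd CAN increase (e.g., set N[1] = 3).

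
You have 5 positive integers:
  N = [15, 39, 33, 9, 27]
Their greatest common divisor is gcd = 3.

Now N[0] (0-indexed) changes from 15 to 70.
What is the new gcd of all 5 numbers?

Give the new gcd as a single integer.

Answer: 1

Derivation:
Numbers: [15, 39, 33, 9, 27], gcd = 3
Change: index 0, 15 -> 70
gcd of the OTHER numbers (without index 0): gcd([39, 33, 9, 27]) = 3
New gcd = gcd(g_others, new_val) = gcd(3, 70) = 1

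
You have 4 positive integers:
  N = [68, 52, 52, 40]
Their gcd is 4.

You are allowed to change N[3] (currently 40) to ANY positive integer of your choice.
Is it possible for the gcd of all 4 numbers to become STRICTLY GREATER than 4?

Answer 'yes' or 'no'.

Current gcd = 4
gcd of all OTHER numbers (without N[3]=40): gcd([68, 52, 52]) = 4
The new gcd after any change is gcd(4, new_value).
This can be at most 4.
Since 4 = old gcd 4, the gcd can only stay the same or decrease.

Answer: no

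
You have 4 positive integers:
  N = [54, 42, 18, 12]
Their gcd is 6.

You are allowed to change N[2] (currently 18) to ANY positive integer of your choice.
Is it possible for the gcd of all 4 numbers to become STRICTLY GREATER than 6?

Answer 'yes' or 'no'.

Answer: no

Derivation:
Current gcd = 6
gcd of all OTHER numbers (without N[2]=18): gcd([54, 42, 12]) = 6
The new gcd after any change is gcd(6, new_value).
This can be at most 6.
Since 6 = old gcd 6, the gcd can only stay the same or decrease.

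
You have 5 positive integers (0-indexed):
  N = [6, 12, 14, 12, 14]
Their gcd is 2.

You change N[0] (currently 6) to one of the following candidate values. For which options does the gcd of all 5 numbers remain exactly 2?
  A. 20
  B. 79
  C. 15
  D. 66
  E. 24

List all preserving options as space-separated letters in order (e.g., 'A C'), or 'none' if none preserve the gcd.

Old gcd = 2; gcd of others (without N[0]) = 2
New gcd for candidate v: gcd(2, v). Preserves old gcd iff gcd(2, v) = 2.
  Option A: v=20, gcd(2,20)=2 -> preserves
  Option B: v=79, gcd(2,79)=1 -> changes
  Option C: v=15, gcd(2,15)=1 -> changes
  Option D: v=66, gcd(2,66)=2 -> preserves
  Option E: v=24, gcd(2,24)=2 -> preserves

Answer: A D E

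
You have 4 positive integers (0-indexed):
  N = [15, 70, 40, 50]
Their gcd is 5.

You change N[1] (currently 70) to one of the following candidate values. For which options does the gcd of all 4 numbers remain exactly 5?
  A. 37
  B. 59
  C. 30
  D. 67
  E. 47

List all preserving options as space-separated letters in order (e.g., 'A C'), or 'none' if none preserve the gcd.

Answer: C

Derivation:
Old gcd = 5; gcd of others (without N[1]) = 5
New gcd for candidate v: gcd(5, v). Preserves old gcd iff gcd(5, v) = 5.
  Option A: v=37, gcd(5,37)=1 -> changes
  Option B: v=59, gcd(5,59)=1 -> changes
  Option C: v=30, gcd(5,30)=5 -> preserves
  Option D: v=67, gcd(5,67)=1 -> changes
  Option E: v=47, gcd(5,47)=1 -> changes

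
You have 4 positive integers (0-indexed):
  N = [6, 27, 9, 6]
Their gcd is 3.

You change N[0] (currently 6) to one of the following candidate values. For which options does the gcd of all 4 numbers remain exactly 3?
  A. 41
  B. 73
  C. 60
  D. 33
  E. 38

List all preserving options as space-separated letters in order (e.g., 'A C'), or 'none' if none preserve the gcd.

Old gcd = 3; gcd of others (without N[0]) = 3
New gcd for candidate v: gcd(3, v). Preserves old gcd iff gcd(3, v) = 3.
  Option A: v=41, gcd(3,41)=1 -> changes
  Option B: v=73, gcd(3,73)=1 -> changes
  Option C: v=60, gcd(3,60)=3 -> preserves
  Option D: v=33, gcd(3,33)=3 -> preserves
  Option E: v=38, gcd(3,38)=1 -> changes

Answer: C D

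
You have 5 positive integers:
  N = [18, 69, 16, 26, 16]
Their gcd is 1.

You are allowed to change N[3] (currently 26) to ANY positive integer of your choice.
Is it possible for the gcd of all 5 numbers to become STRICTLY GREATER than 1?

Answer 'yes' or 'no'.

Answer: no

Derivation:
Current gcd = 1
gcd of all OTHER numbers (without N[3]=26): gcd([18, 69, 16, 16]) = 1
The new gcd after any change is gcd(1, new_value).
This can be at most 1.
Since 1 = old gcd 1, the gcd can only stay the same or decrease.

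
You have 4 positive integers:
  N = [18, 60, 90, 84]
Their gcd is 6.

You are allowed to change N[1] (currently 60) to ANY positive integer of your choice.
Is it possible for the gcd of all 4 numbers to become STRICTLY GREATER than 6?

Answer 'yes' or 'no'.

Answer: no

Derivation:
Current gcd = 6
gcd of all OTHER numbers (without N[1]=60): gcd([18, 90, 84]) = 6
The new gcd after any change is gcd(6, new_value).
This can be at most 6.
Since 6 = old gcd 6, the gcd can only stay the same or decrease.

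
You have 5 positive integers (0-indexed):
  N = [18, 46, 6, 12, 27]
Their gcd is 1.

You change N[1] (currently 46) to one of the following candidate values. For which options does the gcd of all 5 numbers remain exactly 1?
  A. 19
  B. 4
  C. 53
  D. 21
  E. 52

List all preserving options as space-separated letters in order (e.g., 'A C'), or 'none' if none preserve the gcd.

Answer: A B C E

Derivation:
Old gcd = 1; gcd of others (without N[1]) = 3
New gcd for candidate v: gcd(3, v). Preserves old gcd iff gcd(3, v) = 1.
  Option A: v=19, gcd(3,19)=1 -> preserves
  Option B: v=4, gcd(3,4)=1 -> preserves
  Option C: v=53, gcd(3,53)=1 -> preserves
  Option D: v=21, gcd(3,21)=3 -> changes
  Option E: v=52, gcd(3,52)=1 -> preserves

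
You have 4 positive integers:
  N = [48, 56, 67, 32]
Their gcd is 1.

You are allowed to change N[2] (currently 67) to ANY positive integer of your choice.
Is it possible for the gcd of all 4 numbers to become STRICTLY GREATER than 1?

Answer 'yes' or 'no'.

Answer: yes

Derivation:
Current gcd = 1
gcd of all OTHER numbers (without N[2]=67): gcd([48, 56, 32]) = 8
The new gcd after any change is gcd(8, new_value).
This can be at most 8.
Since 8 > old gcd 1, the gcd CAN increase (e.g., set N[2] = 8).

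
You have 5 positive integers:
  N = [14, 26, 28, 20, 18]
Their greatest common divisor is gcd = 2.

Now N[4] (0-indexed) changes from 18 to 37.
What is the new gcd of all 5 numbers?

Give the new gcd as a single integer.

Answer: 1

Derivation:
Numbers: [14, 26, 28, 20, 18], gcd = 2
Change: index 4, 18 -> 37
gcd of the OTHER numbers (without index 4): gcd([14, 26, 28, 20]) = 2
New gcd = gcd(g_others, new_val) = gcd(2, 37) = 1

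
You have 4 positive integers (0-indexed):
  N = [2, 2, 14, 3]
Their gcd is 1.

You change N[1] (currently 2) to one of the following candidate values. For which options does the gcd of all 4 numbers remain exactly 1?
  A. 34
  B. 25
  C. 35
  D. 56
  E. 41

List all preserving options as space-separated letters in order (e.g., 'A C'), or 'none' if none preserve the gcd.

Answer: A B C D E

Derivation:
Old gcd = 1; gcd of others (without N[1]) = 1
New gcd for candidate v: gcd(1, v). Preserves old gcd iff gcd(1, v) = 1.
  Option A: v=34, gcd(1,34)=1 -> preserves
  Option B: v=25, gcd(1,25)=1 -> preserves
  Option C: v=35, gcd(1,35)=1 -> preserves
  Option D: v=56, gcd(1,56)=1 -> preserves
  Option E: v=41, gcd(1,41)=1 -> preserves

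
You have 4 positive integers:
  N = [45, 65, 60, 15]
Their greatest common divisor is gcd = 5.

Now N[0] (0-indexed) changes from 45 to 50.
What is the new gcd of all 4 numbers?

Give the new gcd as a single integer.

Numbers: [45, 65, 60, 15], gcd = 5
Change: index 0, 45 -> 50
gcd of the OTHER numbers (without index 0): gcd([65, 60, 15]) = 5
New gcd = gcd(g_others, new_val) = gcd(5, 50) = 5

Answer: 5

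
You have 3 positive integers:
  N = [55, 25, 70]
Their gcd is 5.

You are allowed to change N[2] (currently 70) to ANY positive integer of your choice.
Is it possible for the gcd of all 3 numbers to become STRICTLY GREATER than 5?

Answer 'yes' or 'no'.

Current gcd = 5
gcd of all OTHER numbers (without N[2]=70): gcd([55, 25]) = 5
The new gcd after any change is gcd(5, new_value).
This can be at most 5.
Since 5 = old gcd 5, the gcd can only stay the same or decrease.

Answer: no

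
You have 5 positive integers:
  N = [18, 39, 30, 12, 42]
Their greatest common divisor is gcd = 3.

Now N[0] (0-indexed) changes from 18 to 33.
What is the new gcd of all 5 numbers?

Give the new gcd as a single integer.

Answer: 3

Derivation:
Numbers: [18, 39, 30, 12, 42], gcd = 3
Change: index 0, 18 -> 33
gcd of the OTHER numbers (without index 0): gcd([39, 30, 12, 42]) = 3
New gcd = gcd(g_others, new_val) = gcd(3, 33) = 3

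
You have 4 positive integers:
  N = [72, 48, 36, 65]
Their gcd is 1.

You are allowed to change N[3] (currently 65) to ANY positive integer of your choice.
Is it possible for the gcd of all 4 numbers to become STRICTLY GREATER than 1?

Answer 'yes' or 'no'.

Answer: yes

Derivation:
Current gcd = 1
gcd of all OTHER numbers (without N[3]=65): gcd([72, 48, 36]) = 12
The new gcd after any change is gcd(12, new_value).
This can be at most 12.
Since 12 > old gcd 1, the gcd CAN increase (e.g., set N[3] = 12).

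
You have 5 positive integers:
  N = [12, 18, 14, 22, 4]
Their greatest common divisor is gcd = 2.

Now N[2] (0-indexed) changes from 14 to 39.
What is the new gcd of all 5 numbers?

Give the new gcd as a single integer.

Answer: 1

Derivation:
Numbers: [12, 18, 14, 22, 4], gcd = 2
Change: index 2, 14 -> 39
gcd of the OTHER numbers (without index 2): gcd([12, 18, 22, 4]) = 2
New gcd = gcd(g_others, new_val) = gcd(2, 39) = 1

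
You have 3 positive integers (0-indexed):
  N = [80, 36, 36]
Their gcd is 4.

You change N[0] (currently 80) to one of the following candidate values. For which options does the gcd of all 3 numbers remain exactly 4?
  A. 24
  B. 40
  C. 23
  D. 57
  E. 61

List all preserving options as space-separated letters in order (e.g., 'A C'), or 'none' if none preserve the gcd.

Old gcd = 4; gcd of others (without N[0]) = 36
New gcd for candidate v: gcd(36, v). Preserves old gcd iff gcd(36, v) = 4.
  Option A: v=24, gcd(36,24)=12 -> changes
  Option B: v=40, gcd(36,40)=4 -> preserves
  Option C: v=23, gcd(36,23)=1 -> changes
  Option D: v=57, gcd(36,57)=3 -> changes
  Option E: v=61, gcd(36,61)=1 -> changes

Answer: B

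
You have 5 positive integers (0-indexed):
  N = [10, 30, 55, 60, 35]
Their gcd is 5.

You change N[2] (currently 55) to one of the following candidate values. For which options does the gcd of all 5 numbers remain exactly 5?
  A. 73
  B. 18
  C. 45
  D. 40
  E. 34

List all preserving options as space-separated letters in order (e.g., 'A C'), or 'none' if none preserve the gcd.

Old gcd = 5; gcd of others (without N[2]) = 5
New gcd for candidate v: gcd(5, v). Preserves old gcd iff gcd(5, v) = 5.
  Option A: v=73, gcd(5,73)=1 -> changes
  Option B: v=18, gcd(5,18)=1 -> changes
  Option C: v=45, gcd(5,45)=5 -> preserves
  Option D: v=40, gcd(5,40)=5 -> preserves
  Option E: v=34, gcd(5,34)=1 -> changes

Answer: C D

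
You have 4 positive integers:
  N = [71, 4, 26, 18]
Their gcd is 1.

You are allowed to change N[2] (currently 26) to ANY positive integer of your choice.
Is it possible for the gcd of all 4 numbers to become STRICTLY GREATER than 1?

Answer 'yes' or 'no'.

Current gcd = 1
gcd of all OTHER numbers (without N[2]=26): gcd([71, 4, 18]) = 1
The new gcd after any change is gcd(1, new_value).
This can be at most 1.
Since 1 = old gcd 1, the gcd can only stay the same or decrease.

Answer: no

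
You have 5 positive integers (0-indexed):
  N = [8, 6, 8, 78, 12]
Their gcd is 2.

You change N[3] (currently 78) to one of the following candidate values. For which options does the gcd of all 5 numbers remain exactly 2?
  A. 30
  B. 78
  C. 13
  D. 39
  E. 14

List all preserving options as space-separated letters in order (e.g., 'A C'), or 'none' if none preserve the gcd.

Old gcd = 2; gcd of others (without N[3]) = 2
New gcd for candidate v: gcd(2, v). Preserves old gcd iff gcd(2, v) = 2.
  Option A: v=30, gcd(2,30)=2 -> preserves
  Option B: v=78, gcd(2,78)=2 -> preserves
  Option C: v=13, gcd(2,13)=1 -> changes
  Option D: v=39, gcd(2,39)=1 -> changes
  Option E: v=14, gcd(2,14)=2 -> preserves

Answer: A B E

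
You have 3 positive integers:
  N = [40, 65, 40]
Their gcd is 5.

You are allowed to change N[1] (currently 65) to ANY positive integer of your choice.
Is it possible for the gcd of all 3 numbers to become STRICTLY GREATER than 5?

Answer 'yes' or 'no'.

Answer: yes

Derivation:
Current gcd = 5
gcd of all OTHER numbers (without N[1]=65): gcd([40, 40]) = 40
The new gcd after any change is gcd(40, new_value).
This can be at most 40.
Since 40 > old gcd 5, the gcd CAN increase (e.g., set N[1] = 40).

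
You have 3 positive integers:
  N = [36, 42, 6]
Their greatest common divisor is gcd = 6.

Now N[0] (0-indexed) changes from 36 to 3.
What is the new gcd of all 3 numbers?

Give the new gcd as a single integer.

Answer: 3

Derivation:
Numbers: [36, 42, 6], gcd = 6
Change: index 0, 36 -> 3
gcd of the OTHER numbers (without index 0): gcd([42, 6]) = 6
New gcd = gcd(g_others, new_val) = gcd(6, 3) = 3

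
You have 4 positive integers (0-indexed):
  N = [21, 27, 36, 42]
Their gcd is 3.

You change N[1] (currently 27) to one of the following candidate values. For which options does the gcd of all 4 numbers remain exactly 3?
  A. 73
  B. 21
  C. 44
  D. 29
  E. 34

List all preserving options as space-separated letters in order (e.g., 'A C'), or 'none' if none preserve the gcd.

Old gcd = 3; gcd of others (without N[1]) = 3
New gcd for candidate v: gcd(3, v). Preserves old gcd iff gcd(3, v) = 3.
  Option A: v=73, gcd(3,73)=1 -> changes
  Option B: v=21, gcd(3,21)=3 -> preserves
  Option C: v=44, gcd(3,44)=1 -> changes
  Option D: v=29, gcd(3,29)=1 -> changes
  Option E: v=34, gcd(3,34)=1 -> changes

Answer: B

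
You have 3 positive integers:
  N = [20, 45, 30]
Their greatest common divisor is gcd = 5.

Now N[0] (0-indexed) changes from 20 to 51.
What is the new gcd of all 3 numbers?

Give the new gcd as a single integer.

Numbers: [20, 45, 30], gcd = 5
Change: index 0, 20 -> 51
gcd of the OTHER numbers (without index 0): gcd([45, 30]) = 15
New gcd = gcd(g_others, new_val) = gcd(15, 51) = 3

Answer: 3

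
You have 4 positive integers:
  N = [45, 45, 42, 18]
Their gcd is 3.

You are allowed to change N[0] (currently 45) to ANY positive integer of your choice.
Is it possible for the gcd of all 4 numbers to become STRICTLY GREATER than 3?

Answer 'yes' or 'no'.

Current gcd = 3
gcd of all OTHER numbers (without N[0]=45): gcd([45, 42, 18]) = 3
The new gcd after any change is gcd(3, new_value).
This can be at most 3.
Since 3 = old gcd 3, the gcd can only stay the same or decrease.

Answer: no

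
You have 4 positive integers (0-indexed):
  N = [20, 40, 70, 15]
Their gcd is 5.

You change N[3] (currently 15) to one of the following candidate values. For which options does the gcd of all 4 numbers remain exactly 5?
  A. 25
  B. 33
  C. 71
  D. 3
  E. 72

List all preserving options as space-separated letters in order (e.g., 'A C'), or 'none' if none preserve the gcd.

Old gcd = 5; gcd of others (without N[3]) = 10
New gcd for candidate v: gcd(10, v). Preserves old gcd iff gcd(10, v) = 5.
  Option A: v=25, gcd(10,25)=5 -> preserves
  Option B: v=33, gcd(10,33)=1 -> changes
  Option C: v=71, gcd(10,71)=1 -> changes
  Option D: v=3, gcd(10,3)=1 -> changes
  Option E: v=72, gcd(10,72)=2 -> changes

Answer: A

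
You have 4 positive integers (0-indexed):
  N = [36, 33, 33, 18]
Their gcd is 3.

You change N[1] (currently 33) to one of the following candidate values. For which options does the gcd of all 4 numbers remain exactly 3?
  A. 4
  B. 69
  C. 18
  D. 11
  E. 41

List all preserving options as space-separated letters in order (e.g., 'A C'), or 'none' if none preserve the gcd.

Answer: B C

Derivation:
Old gcd = 3; gcd of others (without N[1]) = 3
New gcd for candidate v: gcd(3, v). Preserves old gcd iff gcd(3, v) = 3.
  Option A: v=4, gcd(3,4)=1 -> changes
  Option B: v=69, gcd(3,69)=3 -> preserves
  Option C: v=18, gcd(3,18)=3 -> preserves
  Option D: v=11, gcd(3,11)=1 -> changes
  Option E: v=41, gcd(3,41)=1 -> changes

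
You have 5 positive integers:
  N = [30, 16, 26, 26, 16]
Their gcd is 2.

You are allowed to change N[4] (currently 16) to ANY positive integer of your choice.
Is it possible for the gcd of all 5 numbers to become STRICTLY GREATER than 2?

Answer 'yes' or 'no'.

Answer: no

Derivation:
Current gcd = 2
gcd of all OTHER numbers (without N[4]=16): gcd([30, 16, 26, 26]) = 2
The new gcd after any change is gcd(2, new_value).
This can be at most 2.
Since 2 = old gcd 2, the gcd can only stay the same or decrease.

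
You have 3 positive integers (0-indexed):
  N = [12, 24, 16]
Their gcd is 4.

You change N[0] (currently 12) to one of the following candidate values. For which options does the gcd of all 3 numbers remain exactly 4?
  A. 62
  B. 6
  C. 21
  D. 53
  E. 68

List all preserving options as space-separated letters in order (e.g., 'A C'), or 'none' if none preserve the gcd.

Old gcd = 4; gcd of others (without N[0]) = 8
New gcd for candidate v: gcd(8, v). Preserves old gcd iff gcd(8, v) = 4.
  Option A: v=62, gcd(8,62)=2 -> changes
  Option B: v=6, gcd(8,6)=2 -> changes
  Option C: v=21, gcd(8,21)=1 -> changes
  Option D: v=53, gcd(8,53)=1 -> changes
  Option E: v=68, gcd(8,68)=4 -> preserves

Answer: E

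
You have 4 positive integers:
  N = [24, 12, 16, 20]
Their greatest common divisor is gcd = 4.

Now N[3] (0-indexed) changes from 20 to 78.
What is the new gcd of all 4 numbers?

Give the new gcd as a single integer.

Numbers: [24, 12, 16, 20], gcd = 4
Change: index 3, 20 -> 78
gcd of the OTHER numbers (without index 3): gcd([24, 12, 16]) = 4
New gcd = gcd(g_others, new_val) = gcd(4, 78) = 2

Answer: 2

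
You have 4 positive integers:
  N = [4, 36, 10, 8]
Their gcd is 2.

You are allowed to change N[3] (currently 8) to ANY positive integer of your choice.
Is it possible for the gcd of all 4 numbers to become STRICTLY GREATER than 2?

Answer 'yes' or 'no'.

Current gcd = 2
gcd of all OTHER numbers (without N[3]=8): gcd([4, 36, 10]) = 2
The new gcd after any change is gcd(2, new_value).
This can be at most 2.
Since 2 = old gcd 2, the gcd can only stay the same or decrease.

Answer: no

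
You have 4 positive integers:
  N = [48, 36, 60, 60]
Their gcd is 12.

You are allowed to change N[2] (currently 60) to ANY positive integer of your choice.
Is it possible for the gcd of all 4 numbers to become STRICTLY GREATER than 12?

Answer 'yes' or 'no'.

Answer: no

Derivation:
Current gcd = 12
gcd of all OTHER numbers (without N[2]=60): gcd([48, 36, 60]) = 12
The new gcd after any change is gcd(12, new_value).
This can be at most 12.
Since 12 = old gcd 12, the gcd can only stay the same or decrease.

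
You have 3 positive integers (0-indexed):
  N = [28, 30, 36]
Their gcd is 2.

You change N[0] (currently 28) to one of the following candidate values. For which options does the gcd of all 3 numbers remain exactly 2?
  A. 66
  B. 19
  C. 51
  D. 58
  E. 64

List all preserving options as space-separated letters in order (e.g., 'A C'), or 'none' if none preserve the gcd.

Old gcd = 2; gcd of others (without N[0]) = 6
New gcd for candidate v: gcd(6, v). Preserves old gcd iff gcd(6, v) = 2.
  Option A: v=66, gcd(6,66)=6 -> changes
  Option B: v=19, gcd(6,19)=1 -> changes
  Option C: v=51, gcd(6,51)=3 -> changes
  Option D: v=58, gcd(6,58)=2 -> preserves
  Option E: v=64, gcd(6,64)=2 -> preserves

Answer: D E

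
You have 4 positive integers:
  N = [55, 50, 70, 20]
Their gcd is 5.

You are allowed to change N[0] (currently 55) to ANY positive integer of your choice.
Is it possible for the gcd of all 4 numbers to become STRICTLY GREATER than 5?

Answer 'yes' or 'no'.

Answer: yes

Derivation:
Current gcd = 5
gcd of all OTHER numbers (without N[0]=55): gcd([50, 70, 20]) = 10
The new gcd after any change is gcd(10, new_value).
This can be at most 10.
Since 10 > old gcd 5, the gcd CAN increase (e.g., set N[0] = 10).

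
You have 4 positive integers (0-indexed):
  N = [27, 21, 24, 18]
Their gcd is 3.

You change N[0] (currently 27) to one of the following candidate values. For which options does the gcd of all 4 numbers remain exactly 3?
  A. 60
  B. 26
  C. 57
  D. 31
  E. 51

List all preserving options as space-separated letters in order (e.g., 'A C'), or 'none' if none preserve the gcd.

Old gcd = 3; gcd of others (without N[0]) = 3
New gcd for candidate v: gcd(3, v). Preserves old gcd iff gcd(3, v) = 3.
  Option A: v=60, gcd(3,60)=3 -> preserves
  Option B: v=26, gcd(3,26)=1 -> changes
  Option C: v=57, gcd(3,57)=3 -> preserves
  Option D: v=31, gcd(3,31)=1 -> changes
  Option E: v=51, gcd(3,51)=3 -> preserves

Answer: A C E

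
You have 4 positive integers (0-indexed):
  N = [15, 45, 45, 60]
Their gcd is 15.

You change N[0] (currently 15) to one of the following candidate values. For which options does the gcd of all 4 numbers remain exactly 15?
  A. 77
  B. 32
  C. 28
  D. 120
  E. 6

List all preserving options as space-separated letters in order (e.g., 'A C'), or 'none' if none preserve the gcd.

Old gcd = 15; gcd of others (without N[0]) = 15
New gcd for candidate v: gcd(15, v). Preserves old gcd iff gcd(15, v) = 15.
  Option A: v=77, gcd(15,77)=1 -> changes
  Option B: v=32, gcd(15,32)=1 -> changes
  Option C: v=28, gcd(15,28)=1 -> changes
  Option D: v=120, gcd(15,120)=15 -> preserves
  Option E: v=6, gcd(15,6)=3 -> changes

Answer: D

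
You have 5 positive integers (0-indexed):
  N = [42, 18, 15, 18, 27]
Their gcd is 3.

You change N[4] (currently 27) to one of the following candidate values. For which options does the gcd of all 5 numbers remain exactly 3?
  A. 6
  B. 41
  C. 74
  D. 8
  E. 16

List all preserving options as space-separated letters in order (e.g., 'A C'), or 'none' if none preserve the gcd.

Old gcd = 3; gcd of others (without N[4]) = 3
New gcd for candidate v: gcd(3, v). Preserves old gcd iff gcd(3, v) = 3.
  Option A: v=6, gcd(3,6)=3 -> preserves
  Option B: v=41, gcd(3,41)=1 -> changes
  Option C: v=74, gcd(3,74)=1 -> changes
  Option D: v=8, gcd(3,8)=1 -> changes
  Option E: v=16, gcd(3,16)=1 -> changes

Answer: A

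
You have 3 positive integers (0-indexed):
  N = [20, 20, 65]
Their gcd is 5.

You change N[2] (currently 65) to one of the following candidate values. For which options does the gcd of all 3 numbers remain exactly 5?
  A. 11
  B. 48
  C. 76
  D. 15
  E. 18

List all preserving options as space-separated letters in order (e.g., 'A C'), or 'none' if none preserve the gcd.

Old gcd = 5; gcd of others (without N[2]) = 20
New gcd for candidate v: gcd(20, v). Preserves old gcd iff gcd(20, v) = 5.
  Option A: v=11, gcd(20,11)=1 -> changes
  Option B: v=48, gcd(20,48)=4 -> changes
  Option C: v=76, gcd(20,76)=4 -> changes
  Option D: v=15, gcd(20,15)=5 -> preserves
  Option E: v=18, gcd(20,18)=2 -> changes

Answer: D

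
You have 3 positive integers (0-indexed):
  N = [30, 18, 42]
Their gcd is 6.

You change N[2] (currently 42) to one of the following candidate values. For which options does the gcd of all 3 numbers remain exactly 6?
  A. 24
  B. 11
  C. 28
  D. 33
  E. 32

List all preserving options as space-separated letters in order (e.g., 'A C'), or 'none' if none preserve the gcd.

Old gcd = 6; gcd of others (without N[2]) = 6
New gcd for candidate v: gcd(6, v). Preserves old gcd iff gcd(6, v) = 6.
  Option A: v=24, gcd(6,24)=6 -> preserves
  Option B: v=11, gcd(6,11)=1 -> changes
  Option C: v=28, gcd(6,28)=2 -> changes
  Option D: v=33, gcd(6,33)=3 -> changes
  Option E: v=32, gcd(6,32)=2 -> changes

Answer: A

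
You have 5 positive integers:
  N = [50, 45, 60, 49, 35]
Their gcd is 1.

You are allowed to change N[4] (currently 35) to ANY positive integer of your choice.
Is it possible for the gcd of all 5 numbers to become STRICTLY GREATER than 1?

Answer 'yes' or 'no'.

Answer: no

Derivation:
Current gcd = 1
gcd of all OTHER numbers (without N[4]=35): gcd([50, 45, 60, 49]) = 1
The new gcd after any change is gcd(1, new_value).
This can be at most 1.
Since 1 = old gcd 1, the gcd can only stay the same or decrease.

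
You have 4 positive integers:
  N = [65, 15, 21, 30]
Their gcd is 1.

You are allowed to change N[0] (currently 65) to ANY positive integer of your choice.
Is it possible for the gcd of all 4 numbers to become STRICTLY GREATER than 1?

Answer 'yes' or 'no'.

Current gcd = 1
gcd of all OTHER numbers (without N[0]=65): gcd([15, 21, 30]) = 3
The new gcd after any change is gcd(3, new_value).
This can be at most 3.
Since 3 > old gcd 1, the gcd CAN increase (e.g., set N[0] = 3).

Answer: yes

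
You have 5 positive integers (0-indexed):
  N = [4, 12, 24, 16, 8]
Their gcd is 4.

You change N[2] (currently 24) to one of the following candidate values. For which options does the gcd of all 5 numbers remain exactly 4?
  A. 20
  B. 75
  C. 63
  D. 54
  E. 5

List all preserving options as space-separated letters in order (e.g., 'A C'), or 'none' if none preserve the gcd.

Old gcd = 4; gcd of others (without N[2]) = 4
New gcd for candidate v: gcd(4, v). Preserves old gcd iff gcd(4, v) = 4.
  Option A: v=20, gcd(4,20)=4 -> preserves
  Option B: v=75, gcd(4,75)=1 -> changes
  Option C: v=63, gcd(4,63)=1 -> changes
  Option D: v=54, gcd(4,54)=2 -> changes
  Option E: v=5, gcd(4,5)=1 -> changes

Answer: A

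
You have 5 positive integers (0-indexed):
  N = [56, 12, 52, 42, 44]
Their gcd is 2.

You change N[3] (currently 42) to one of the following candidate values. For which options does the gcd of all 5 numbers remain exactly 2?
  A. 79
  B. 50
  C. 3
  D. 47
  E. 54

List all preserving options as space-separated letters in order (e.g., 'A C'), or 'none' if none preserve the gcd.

Answer: B E

Derivation:
Old gcd = 2; gcd of others (without N[3]) = 4
New gcd for candidate v: gcd(4, v). Preserves old gcd iff gcd(4, v) = 2.
  Option A: v=79, gcd(4,79)=1 -> changes
  Option B: v=50, gcd(4,50)=2 -> preserves
  Option C: v=3, gcd(4,3)=1 -> changes
  Option D: v=47, gcd(4,47)=1 -> changes
  Option E: v=54, gcd(4,54)=2 -> preserves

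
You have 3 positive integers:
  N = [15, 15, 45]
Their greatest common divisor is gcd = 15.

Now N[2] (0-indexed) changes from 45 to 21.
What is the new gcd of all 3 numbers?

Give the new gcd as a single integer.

Answer: 3

Derivation:
Numbers: [15, 15, 45], gcd = 15
Change: index 2, 45 -> 21
gcd of the OTHER numbers (without index 2): gcd([15, 15]) = 15
New gcd = gcd(g_others, new_val) = gcd(15, 21) = 3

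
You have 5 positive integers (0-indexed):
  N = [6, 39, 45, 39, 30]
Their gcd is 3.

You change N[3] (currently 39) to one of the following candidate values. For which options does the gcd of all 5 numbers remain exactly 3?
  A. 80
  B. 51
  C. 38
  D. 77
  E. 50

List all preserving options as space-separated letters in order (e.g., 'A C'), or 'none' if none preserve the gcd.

Old gcd = 3; gcd of others (without N[3]) = 3
New gcd for candidate v: gcd(3, v). Preserves old gcd iff gcd(3, v) = 3.
  Option A: v=80, gcd(3,80)=1 -> changes
  Option B: v=51, gcd(3,51)=3 -> preserves
  Option C: v=38, gcd(3,38)=1 -> changes
  Option D: v=77, gcd(3,77)=1 -> changes
  Option E: v=50, gcd(3,50)=1 -> changes

Answer: B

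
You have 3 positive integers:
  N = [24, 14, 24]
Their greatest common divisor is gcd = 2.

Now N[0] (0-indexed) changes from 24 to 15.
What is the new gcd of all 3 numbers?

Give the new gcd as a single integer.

Numbers: [24, 14, 24], gcd = 2
Change: index 0, 24 -> 15
gcd of the OTHER numbers (without index 0): gcd([14, 24]) = 2
New gcd = gcd(g_others, new_val) = gcd(2, 15) = 1

Answer: 1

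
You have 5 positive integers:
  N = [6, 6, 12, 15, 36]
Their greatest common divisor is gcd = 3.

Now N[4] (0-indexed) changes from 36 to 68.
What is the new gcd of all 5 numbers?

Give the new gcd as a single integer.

Answer: 1

Derivation:
Numbers: [6, 6, 12, 15, 36], gcd = 3
Change: index 4, 36 -> 68
gcd of the OTHER numbers (without index 4): gcd([6, 6, 12, 15]) = 3
New gcd = gcd(g_others, new_val) = gcd(3, 68) = 1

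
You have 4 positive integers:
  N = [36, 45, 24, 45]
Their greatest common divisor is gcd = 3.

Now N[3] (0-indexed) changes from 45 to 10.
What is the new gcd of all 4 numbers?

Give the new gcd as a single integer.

Numbers: [36, 45, 24, 45], gcd = 3
Change: index 3, 45 -> 10
gcd of the OTHER numbers (without index 3): gcd([36, 45, 24]) = 3
New gcd = gcd(g_others, new_val) = gcd(3, 10) = 1

Answer: 1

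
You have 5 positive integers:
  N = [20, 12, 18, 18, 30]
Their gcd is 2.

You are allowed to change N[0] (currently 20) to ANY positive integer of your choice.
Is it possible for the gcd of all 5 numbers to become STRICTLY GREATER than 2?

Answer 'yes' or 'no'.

Answer: yes

Derivation:
Current gcd = 2
gcd of all OTHER numbers (without N[0]=20): gcd([12, 18, 18, 30]) = 6
The new gcd after any change is gcd(6, new_value).
This can be at most 6.
Since 6 > old gcd 2, the gcd CAN increase (e.g., set N[0] = 6).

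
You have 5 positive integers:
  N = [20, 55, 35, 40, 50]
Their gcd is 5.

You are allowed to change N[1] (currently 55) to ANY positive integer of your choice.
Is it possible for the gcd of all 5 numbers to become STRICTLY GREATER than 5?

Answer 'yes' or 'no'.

Answer: no

Derivation:
Current gcd = 5
gcd of all OTHER numbers (without N[1]=55): gcd([20, 35, 40, 50]) = 5
The new gcd after any change is gcd(5, new_value).
This can be at most 5.
Since 5 = old gcd 5, the gcd can only stay the same or decrease.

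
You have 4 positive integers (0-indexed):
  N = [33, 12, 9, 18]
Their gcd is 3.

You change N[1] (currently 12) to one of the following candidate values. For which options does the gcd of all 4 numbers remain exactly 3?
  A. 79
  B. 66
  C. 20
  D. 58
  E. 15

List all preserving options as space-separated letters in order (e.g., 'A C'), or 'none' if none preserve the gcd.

Old gcd = 3; gcd of others (without N[1]) = 3
New gcd for candidate v: gcd(3, v). Preserves old gcd iff gcd(3, v) = 3.
  Option A: v=79, gcd(3,79)=1 -> changes
  Option B: v=66, gcd(3,66)=3 -> preserves
  Option C: v=20, gcd(3,20)=1 -> changes
  Option D: v=58, gcd(3,58)=1 -> changes
  Option E: v=15, gcd(3,15)=3 -> preserves

Answer: B E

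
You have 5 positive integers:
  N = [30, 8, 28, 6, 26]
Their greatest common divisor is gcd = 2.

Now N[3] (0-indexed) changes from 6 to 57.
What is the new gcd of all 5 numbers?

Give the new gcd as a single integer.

Answer: 1

Derivation:
Numbers: [30, 8, 28, 6, 26], gcd = 2
Change: index 3, 6 -> 57
gcd of the OTHER numbers (without index 3): gcd([30, 8, 28, 26]) = 2
New gcd = gcd(g_others, new_val) = gcd(2, 57) = 1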